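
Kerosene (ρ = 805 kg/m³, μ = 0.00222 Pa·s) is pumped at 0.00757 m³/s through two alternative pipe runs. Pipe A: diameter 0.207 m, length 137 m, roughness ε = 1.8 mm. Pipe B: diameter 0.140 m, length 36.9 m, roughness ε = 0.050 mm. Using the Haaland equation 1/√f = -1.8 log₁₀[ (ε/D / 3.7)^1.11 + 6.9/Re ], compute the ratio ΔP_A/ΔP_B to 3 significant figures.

ΔP_A/ΔP_B ≈ 0.829

Pipe A: V = Q/A = 0.00757/0.03365 = 0.2249 m/s; Re = 1.688e+04; ε/D = 0.0087; Haaland → f = 0.03961; ΔP_A = f(L/D)(ρV²/2) = 533.9 Pa.
Pipe B: V = Q/A = 0.00757/0.01539 = 0.4918 m/s; Re = 2.496e+04; ε/D = 0.000357; Haaland → f = 0.0251; ΔP_B = f(L/D)(ρV²/2) = 643.9 Pa.
ΔP_A/ΔP_B = 533.9/643.9 = 0.829.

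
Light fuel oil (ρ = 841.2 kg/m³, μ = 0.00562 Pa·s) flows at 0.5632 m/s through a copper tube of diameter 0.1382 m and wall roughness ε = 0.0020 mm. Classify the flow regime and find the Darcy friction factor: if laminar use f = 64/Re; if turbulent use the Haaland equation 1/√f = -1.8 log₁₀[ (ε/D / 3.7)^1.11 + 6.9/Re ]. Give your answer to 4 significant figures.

f ≈ 0.02964

Re = ρVD/μ = 841.2·0.5632·0.1382/0.00562 = 1.165e+04.
Re > 4000 → turbulent. ε/D = 2e-06/0.1382 = 1.45e-05; Haaland: 1/√f = -1.8 log₁₀[9.94e-07 + 0.000592] = 5.808, so f = 0.02964.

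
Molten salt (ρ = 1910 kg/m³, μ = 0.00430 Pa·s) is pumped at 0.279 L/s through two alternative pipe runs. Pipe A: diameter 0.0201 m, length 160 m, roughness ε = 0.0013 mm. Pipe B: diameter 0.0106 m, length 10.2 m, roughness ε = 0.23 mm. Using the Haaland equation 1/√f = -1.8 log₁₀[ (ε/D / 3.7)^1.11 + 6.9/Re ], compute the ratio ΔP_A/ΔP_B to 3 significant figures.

ΔP_A/ΔP_B ≈ 0.402

Pipe A: V = Q/A = 0.000279/0.0003173 = 0.8793 m/s; Re = 7850; ε/D = 6.47e-05; Haaland → f = 0.0331; ΔP_A = f(L/D)(ρV²/2) = 1.946e+05 Pa.
Pipe B: V = Q/A = 0.000279/8.825e-05 = 3.162 m/s; Re = 1.489e+04; ε/D = 0.0217; Haaland → f = 0.05267; ΔP_B = f(L/D)(ρV²/2) = 4.838e+05 Pa.
ΔP_A/ΔP_B = 1.946e+05/4.838e+05 = 0.402.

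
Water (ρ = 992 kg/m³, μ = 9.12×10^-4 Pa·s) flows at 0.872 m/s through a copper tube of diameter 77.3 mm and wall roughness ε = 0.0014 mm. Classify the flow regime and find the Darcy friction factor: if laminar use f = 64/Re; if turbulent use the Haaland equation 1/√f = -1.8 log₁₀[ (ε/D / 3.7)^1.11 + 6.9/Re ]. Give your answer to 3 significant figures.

Re = ρVD/μ = 992·0.872·0.0773/0.000912 = 7.332e+04.
Re > 4000 → turbulent. ε/D = 1.4e-06/0.0773 = 1.81e-05; Haaland: 1/√f = -1.8 log₁₀[1.28e-06 + 9.41e-05] = 7.237, so f = 0.01909.

f ≈ 0.0191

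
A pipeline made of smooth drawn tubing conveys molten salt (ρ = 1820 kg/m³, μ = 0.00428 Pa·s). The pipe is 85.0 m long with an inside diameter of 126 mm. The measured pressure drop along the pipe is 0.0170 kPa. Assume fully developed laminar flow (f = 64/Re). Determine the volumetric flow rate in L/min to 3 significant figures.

For laminar flow, f = 64/Re with Re = ρVD/μ, so Darcy-Weisbach reduces to ΔP = 32μLV/D². Solving for V: V = ΔP·D²/(32μL) = 17·(0.126)²/(32·0.00428·85) = 0.02318 m/s.
Check: Re = ρVD/μ = 1820·0.02318·0.126/0.00428 = 1242 < 2300, so the laminar assumption holds.
Q = V·A = 0.02318·(π/4·0.126²) = 0.0002891 m³/s = 17.3 L/min.

Q ≈ 17.3 L/min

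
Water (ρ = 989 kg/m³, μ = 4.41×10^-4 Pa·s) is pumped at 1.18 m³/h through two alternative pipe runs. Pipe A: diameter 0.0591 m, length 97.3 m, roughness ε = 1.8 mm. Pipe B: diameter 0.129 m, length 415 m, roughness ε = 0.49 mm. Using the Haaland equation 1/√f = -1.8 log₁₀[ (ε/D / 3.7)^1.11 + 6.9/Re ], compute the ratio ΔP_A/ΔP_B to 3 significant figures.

Pipe A: V = Q/A = 0.0003278/0.002743 = 0.1195 m/s; Re = 1.584e+04; ε/D = 0.0305; Haaland → f = 0.05956; ΔP_A = f(L/D)(ρV²/2) = 692.2 Pa.
Pipe B: V = Q/A = 0.0003278/0.01307 = 0.02508 m/s; Re = 7255; ε/D = 0.0038; Haaland → f = 0.03816; ΔP_B = f(L/D)(ρV²/2) = 38.18 Pa.
ΔP_A/ΔP_B = 692.2/38.18 = 18.1.

ΔP_A/ΔP_B ≈ 18.1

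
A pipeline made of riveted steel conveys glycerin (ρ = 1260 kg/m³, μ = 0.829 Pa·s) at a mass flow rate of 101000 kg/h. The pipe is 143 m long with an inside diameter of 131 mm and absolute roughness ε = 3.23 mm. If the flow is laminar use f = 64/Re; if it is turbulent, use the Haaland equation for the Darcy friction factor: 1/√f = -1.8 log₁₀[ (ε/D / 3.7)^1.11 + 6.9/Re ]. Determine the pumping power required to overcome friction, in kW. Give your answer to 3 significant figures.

ṁ = 101000 kg/h = 101000/3600 = 28.06 kg/s.
A = πD²/4 = π(0.131)²/4 = 0.01348 m²; mean velocity V = ṁ/(ρA) = 28.06/(1260 · 0.01348) = 1.652 m/s.
Reynolds number Re = ρVD/μ = 1260 · 1.652 · 0.131 / 0.829 = 328.9.
Re < 2300 → laminar flow, so f = 64/Re = 64/328.9 = 0.1946 (the turbulent correlation is not needed).
Darcy-Weisbach: ΔP = f(L/D)(ρV²/2) = 0.1946·(143/0.131)·(1260·1.652²/2) = 0.1946·1092·1719 = 3.652e+05 Pa.
Q = ṁ/ρ = 28.06/1260 = 0.02227 m³/s.
Pumping power P = QΔP = 0.02227·3.652e+05 = 8131 W = 8.13 kW.

P ≈ 8.13 kW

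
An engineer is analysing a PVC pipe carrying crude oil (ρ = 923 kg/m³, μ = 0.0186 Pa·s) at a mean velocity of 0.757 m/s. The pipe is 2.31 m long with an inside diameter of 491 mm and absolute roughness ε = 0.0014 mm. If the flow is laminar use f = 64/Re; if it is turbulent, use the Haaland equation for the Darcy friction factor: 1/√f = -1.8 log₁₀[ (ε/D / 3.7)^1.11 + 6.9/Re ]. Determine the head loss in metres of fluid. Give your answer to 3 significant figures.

Reynolds number Re = ρVD/μ = 923 · 0.757 · 0.491 / 0.0186 = 1.844e+04.
Re > 4000 → turbulent. Relative roughness ε/D = 1.4e-06/0.491 = 2.85e-06. Haaland: 1/√f = -1.8 log₁₀[(2.85e-06/3.7)^1.11 + 6.9/1.844e+04] = -1.8 log₁₀[1.64e-07 + 0.000374] = 6.168, so f = 0.02628.
Darcy-Weisbach: ΔP = f(L/D)(ρV²/2) = 0.02628·(2.31/0.491)·(923·0.757²/2) = 0.02628·4.705·264.5 = 32.7 Pa.
Head loss h_f = ΔP/(ρg) = 32.7/(923·9.81) = 0.00361 m.

h_f ≈ 0.00361 m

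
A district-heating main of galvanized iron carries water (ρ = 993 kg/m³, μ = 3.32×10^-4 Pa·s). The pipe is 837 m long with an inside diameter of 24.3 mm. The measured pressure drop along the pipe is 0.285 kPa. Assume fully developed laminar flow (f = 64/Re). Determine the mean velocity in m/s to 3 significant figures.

V ≈ 0.0189 m/s

For laminar flow, f = 64/Re with Re = ρVD/μ, so Darcy-Weisbach reduces to ΔP = 32μLV/D². Solving for V: V = ΔP·D²/(32μL) = 285·(0.0243)²/(32·0.000332·837) = 0.01893 m/s.
Check: Re = ρVD/μ = 993·0.01893·0.0243/0.000332 = 1376 < 2300, so the laminar assumption holds.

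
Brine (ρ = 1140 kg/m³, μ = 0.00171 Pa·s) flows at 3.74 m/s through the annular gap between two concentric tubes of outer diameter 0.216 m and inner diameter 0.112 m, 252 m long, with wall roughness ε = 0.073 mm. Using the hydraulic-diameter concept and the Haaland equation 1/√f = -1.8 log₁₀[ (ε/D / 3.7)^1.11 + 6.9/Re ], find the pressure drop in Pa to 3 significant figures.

Hydraulic diameter D_h = 4A/P = D_o - D_i = 0.216 - 0.112 = 0.104 m.
Re = ρVD_h/μ = 1140·3.74·0.104/0.00171 = 2.593e+05.
ε/D_h = 7.3e-05/0.104 = 0.000702; Haaland gives 1/√f = -1.8 log₁₀[7.39e-05+2.66e-05] = 7.196, so f = 0.01931.
ΔP = f(L/D_h)(ρV²/2) = 0.01931·252/0.104·7973 = 3.731e+05 Pa.

ΔP ≈ 373000 Pa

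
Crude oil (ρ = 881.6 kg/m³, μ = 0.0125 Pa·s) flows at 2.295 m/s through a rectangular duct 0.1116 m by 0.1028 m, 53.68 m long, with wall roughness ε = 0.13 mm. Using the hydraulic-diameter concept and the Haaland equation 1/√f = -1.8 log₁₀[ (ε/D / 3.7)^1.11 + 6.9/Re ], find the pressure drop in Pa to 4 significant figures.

ΔP ≈ 33570 Pa

Hydraulic diameter D_h = 4A/P = 4·(0.1116·0.1028)/(2·(0.1116+0.1028)) = 0.04589/0.4288 = 0.107 m.
Re = ρVD_h/μ = 881.6·2.295·0.107/0.0125 = 1.732e+04.
ε/D_h = 0.00013/0.107 = 0.00121; Haaland gives 1/√f = -1.8 log₁₀[0.000136+0.000398] = 5.89, so f = 0.02882.
ΔP = f(L/D_h)(ρV²/2) = 0.02882·53.68/0.107·2322 = 3.357e+04 Pa.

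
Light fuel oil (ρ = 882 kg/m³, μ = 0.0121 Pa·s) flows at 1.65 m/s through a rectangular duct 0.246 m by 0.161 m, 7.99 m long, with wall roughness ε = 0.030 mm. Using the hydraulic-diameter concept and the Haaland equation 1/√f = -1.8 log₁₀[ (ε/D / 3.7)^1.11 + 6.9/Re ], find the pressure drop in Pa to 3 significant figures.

Hydraulic diameter D_h = 4A/P = 4·(0.246·0.161)/(2·(0.246+0.161)) = 0.1584/0.814 = 0.1946 m.
Re = ρVD_h/μ = 882·1.65·0.1946/0.0121 = 2.341e+04.
ε/D_h = 3e-05/0.1946 = 0.000154; Haaland gives 1/√f = -1.8 log₁₀[1.37e-05+0.000295] = 6.319, so f = 0.02504.
ΔP = f(L/D_h)(ρV²/2) = 0.02504·7.99/0.1946·1201 = 1234 Pa.

ΔP ≈ 1230 Pa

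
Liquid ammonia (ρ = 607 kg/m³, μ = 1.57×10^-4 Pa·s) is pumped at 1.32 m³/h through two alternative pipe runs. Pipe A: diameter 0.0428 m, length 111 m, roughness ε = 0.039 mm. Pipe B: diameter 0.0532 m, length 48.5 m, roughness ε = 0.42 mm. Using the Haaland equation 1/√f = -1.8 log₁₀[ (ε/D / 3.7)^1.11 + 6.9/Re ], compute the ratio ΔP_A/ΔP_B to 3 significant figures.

Pipe A: V = Q/A = 0.0003667/0.001439 = 0.2549 m/s; Re = 4.217e+04; ε/D = 0.000911; Haaland → f = 0.02407; ΔP_A = f(L/D)(ρV²/2) = 1230 Pa.
Pipe B: V = Q/A = 0.0003667/0.002223 = 0.165 m/s; Re = 3.393e+04; ε/D = 0.00789; Haaland → f = 0.03695; ΔP_B = f(L/D)(ρV²/2) = 278.2 Pa.
ΔP_A/ΔP_B = 1230/278.2 = 4.42.

ΔP_A/ΔP_B ≈ 4.42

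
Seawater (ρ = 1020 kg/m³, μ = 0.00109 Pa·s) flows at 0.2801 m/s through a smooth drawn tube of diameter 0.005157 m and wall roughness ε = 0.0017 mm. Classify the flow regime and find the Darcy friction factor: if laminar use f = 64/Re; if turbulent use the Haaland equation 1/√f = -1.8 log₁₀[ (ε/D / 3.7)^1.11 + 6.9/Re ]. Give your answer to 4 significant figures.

Re = ρVD/μ = 1020·0.2801·0.005157/0.00109 = 1352.
Re < 2300 → laminar, so f = 64/Re = 0.04735 (roughness is irrelevant in laminar flow).

f ≈ 0.04735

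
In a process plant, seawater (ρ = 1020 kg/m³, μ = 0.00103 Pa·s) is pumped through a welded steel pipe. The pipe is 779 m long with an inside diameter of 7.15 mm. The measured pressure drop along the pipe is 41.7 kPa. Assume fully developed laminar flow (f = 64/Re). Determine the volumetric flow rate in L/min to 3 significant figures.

Q ≈ 0.200 L/min

For laminar flow, f = 64/Re with Re = ρVD/μ, so Darcy-Weisbach reduces to ΔP = 32μLV/D². Solving for V: V = ΔP·D²/(32μL) = 4.17e+04·(0.00715)²/(32·0.00103·779) = 0.08303 m/s.
Check: Re = ρVD/μ = 1020·0.08303·0.00715/0.00103 = 587.9 < 2300, so the laminar assumption holds.
Q = V·A = 0.08303·(π/4·0.00715²) = 3.334e-06 m³/s = 0.200 L/min.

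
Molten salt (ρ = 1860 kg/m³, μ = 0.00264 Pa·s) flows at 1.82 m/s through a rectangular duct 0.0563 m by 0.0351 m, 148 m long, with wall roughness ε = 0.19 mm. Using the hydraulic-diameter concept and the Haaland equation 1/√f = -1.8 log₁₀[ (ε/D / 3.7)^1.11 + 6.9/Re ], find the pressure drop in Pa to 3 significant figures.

Hydraulic diameter D_h = 4A/P = 4·(0.0563·0.0351)/(2·(0.0563+0.0351)) = 0.007905/0.1828 = 0.04324 m.
Re = ρVD_h/μ = 1860·1.82·0.04324/0.00264 = 5.545e+04.
ε/D_h = 0.00019/0.04324 = 0.00439; Haaland gives 1/√f = -1.8 log₁₀[0.000566+0.000124] = 5.689, so f = 0.03089.
ΔP = f(L/D_h)(ρV²/2) = 0.03089·148/0.04324·3081 = 3.257e+05 Pa.

ΔP ≈ 326000 Pa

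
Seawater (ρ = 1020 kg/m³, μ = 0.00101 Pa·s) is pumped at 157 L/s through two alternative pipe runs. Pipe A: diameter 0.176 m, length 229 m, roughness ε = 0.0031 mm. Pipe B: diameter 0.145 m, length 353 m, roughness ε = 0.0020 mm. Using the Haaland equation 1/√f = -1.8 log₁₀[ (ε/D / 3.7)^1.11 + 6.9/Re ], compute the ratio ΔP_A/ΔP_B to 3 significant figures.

ΔP_A/ΔP_B ≈ 0.255

Pipe A: V = Q/A = 0.157/0.02433 = 6.453 m/s; Re = 1.147e+06; ε/D = 1.76e-05; Haaland → f = 0.01168; ΔP_A = f(L/D)(ρV²/2) = 3.229e+05 Pa.
Pipe B: V = Q/A = 0.157/0.01651 = 9.508 m/s; Re = 1.392e+06; ε/D = 1.38e-05; Haaland → f = 0.01129; ΔP_B = f(L/D)(ρV²/2) = 1.267e+06 Pa.
ΔP_A/ΔP_B = 3.229e+05/1.267e+06 = 0.255.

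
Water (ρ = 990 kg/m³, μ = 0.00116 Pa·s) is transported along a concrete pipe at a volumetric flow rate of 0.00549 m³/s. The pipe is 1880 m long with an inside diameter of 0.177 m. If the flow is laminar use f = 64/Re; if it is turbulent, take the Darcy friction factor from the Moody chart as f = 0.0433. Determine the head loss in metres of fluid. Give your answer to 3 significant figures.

Cross-sectional area A = πD²/4 = π(0.177)²/4 = 0.02461 m²; mean velocity V = Q/A = 0.00549/0.02461 = 0.2231 m/s.
Reynolds number Re = ρVD/μ = 990 · 0.2231 · 0.177 / 0.00116 = 3.37e+04.
Re > 4000 → turbulent; use the Moody-chart value f = 0.0433.
Darcy-Weisbach: ΔP = f(L/D)(ρV²/2) = 0.0433·(1880/0.177)·(990·0.2231²/2) = 0.0433·1.062e+04·24.64 = 1.133e+04 Pa.
Head loss h_f = ΔP/(ρg) = 1.133e+04/(990·9.81) = 1.17 m.

h_f ≈ 1.17 m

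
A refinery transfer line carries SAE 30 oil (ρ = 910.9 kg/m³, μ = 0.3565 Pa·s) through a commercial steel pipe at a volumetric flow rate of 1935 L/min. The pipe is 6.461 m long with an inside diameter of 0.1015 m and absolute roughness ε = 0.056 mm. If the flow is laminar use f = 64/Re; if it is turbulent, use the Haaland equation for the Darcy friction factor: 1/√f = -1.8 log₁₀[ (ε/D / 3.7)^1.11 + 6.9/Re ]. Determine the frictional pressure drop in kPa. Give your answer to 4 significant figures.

ΔP ≈ 28.52 kPa

Q = 1935 L/min = 1935/60000 = 0.03225 m³/s.
Cross-sectional area A = πD²/4 = π(0.1015)²/4 = 0.008091 m²; mean velocity V = Q/A = 0.03225/0.008091 = 3.986 m/s.
Reynolds number Re = ρVD/μ = 910.9 · 3.986 · 0.1015 / 0.356 = 1034.
Re < 2300 → laminar flow, so f = 64/Re = 64/1034 = 0.06191 (the turbulent correlation is not needed).
Darcy-Weisbach: ΔP = f(L/D)(ρV²/2) = 0.06191·(6.461/0.1015)·(910.9·3.986²/2) = 0.06191·63.66·7235 = 2.852e+04 Pa.
ΔP = 2.852e+04 Pa = 28.52 kPa.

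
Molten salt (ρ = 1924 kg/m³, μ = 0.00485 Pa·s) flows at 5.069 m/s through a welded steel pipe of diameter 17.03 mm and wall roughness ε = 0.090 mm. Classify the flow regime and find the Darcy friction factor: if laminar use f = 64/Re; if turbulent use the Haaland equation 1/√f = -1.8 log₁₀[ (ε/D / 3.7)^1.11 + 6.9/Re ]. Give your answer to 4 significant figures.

Re = ρVD/μ = 1924·5.069·0.01703/0.00485 = 3.425e+04.
Re > 4000 → turbulent. ε/D = 9e-05/0.01703 = 0.00528; Haaland: 1/√f = -1.8 log₁₀[0.000695 + 0.000201] = 5.486, so f = 0.03323.

f ≈ 0.03323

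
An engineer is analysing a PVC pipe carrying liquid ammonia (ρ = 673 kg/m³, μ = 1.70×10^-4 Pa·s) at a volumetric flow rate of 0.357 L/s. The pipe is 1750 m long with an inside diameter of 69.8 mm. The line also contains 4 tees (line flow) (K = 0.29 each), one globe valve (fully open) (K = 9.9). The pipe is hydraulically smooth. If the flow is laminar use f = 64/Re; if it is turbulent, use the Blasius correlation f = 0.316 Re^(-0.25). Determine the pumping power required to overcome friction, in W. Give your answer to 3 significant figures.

P ≈ 0.665 W

Q = 0.357 L/s = 0.357/1000 = 0.000357 m³/s.
Cross-sectional area A = πD²/4 = π(0.0698)²/4 = 0.003826 m²; mean velocity V = Q/A = 0.000357/0.003826 = 0.0933 m/s.
Reynolds number Re = ρVD/μ = 673 · 0.0933 · 0.0698 / 0.00017 = 2.578e+04.
Re > 4000 → turbulent. Smooth-pipe (Blasius): f = 0.316 Re^(-0.25) = 0.316/(2.578e+04)^0.25 = 0.02494.
Total minor-loss coefficient ΣK = 4·0.29 + 1·9.9 = 11.1.
ΔP = [f·L/D + ΣK]·(ρV²/2) = [0.02494·1750/0.0698 + 11.1]·(673·0.0933²/2) = [625.2 + 11.1]·2.929 = 1864 Pa.
Pumping power P = QΔP = 0.000357·1864 = 0.6654 W = 0.665 W.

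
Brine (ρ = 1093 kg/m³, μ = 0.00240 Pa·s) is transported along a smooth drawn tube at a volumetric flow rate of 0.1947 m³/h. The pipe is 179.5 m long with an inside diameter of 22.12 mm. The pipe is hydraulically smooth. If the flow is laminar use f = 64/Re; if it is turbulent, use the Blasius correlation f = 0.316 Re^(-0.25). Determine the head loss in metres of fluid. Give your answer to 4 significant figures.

h_f ≈ 0.3698 m

Q = 0.1947 m³/h = 0.1947/3600 = 5.408e-05 m³/s.
Cross-sectional area A = πD²/4 = π(0.02212)²/4 = 0.0003843 m²; mean velocity V = Q/A = 5.408e-05/0.0003843 = 0.1407 m/s.
Reynolds number Re = ρVD/μ = 1093 · 0.1407 · 0.02212 / 0.0024 = 1418.
Re < 2300 → laminar flow, so f = 64/Re = 64/1418 = 0.04514 (the turbulent correlation is not needed).
Darcy-Weisbach: ΔP = f(L/D)(ρV²/2) = 0.04514·(179.5/0.02212)·(1093·0.1407²/2) = 0.04514·8115·10.82 = 3965 Pa.
Head loss h_f = ΔP/(ρg) = 3965/(1093·9.81) = 0.3698 m.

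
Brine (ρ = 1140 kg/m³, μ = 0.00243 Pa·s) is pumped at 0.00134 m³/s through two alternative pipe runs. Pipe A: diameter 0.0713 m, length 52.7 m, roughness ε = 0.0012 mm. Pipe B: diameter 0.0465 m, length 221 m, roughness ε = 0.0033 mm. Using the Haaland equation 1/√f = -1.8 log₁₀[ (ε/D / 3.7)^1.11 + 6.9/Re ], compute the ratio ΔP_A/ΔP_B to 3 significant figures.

Pipe A: V = Q/A = 0.00134/0.003993 = 0.3356 m/s; Re = 1.123e+04; ε/D = 1.68e-05; Haaland → f = 0.02994; ΔP_A = f(L/D)(ρV²/2) = 1421 Pa.
Pipe B: V = Q/A = 0.00134/0.001698 = 0.7891 m/s; Re = 1.721e+04; ε/D = 7.1e-05; Haaland → f = 0.02684; ΔP_B = f(L/D)(ρV²/2) = 4.528e+04 Pa.
ΔP_A/ΔP_B = 1421/4.528e+04 = 0.0314.

ΔP_A/ΔP_B ≈ 0.0314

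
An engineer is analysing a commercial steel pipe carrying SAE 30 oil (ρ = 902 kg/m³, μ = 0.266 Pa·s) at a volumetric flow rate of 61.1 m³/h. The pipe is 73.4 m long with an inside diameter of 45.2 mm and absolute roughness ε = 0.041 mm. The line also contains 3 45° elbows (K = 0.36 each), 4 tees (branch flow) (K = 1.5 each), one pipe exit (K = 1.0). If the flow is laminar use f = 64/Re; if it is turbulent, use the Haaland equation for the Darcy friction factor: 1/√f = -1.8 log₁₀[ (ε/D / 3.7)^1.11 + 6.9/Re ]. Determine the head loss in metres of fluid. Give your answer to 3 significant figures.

h_f ≈ 412 m

Q = 61.1 m³/h = 61.1/3600 = 0.01697 m³/s.
Cross-sectional area A = πD²/4 = π(0.0452)²/4 = 0.001605 m²; mean velocity V = Q/A = 0.01697/0.001605 = 10.58 m/s.
Reynolds number Re = ρVD/μ = 902 · 10.58 · 0.0452 / 0.266 = 1621.
Re < 2300 → laminar flow, so f = 64/Re = 64/1621 = 0.03948 (the turbulent correlation is not needed).
Total minor-loss coefficient ΣK = 3·0.36 + 4·1.5 + 1·1 = 8.08.
ΔP = [f·L/D + ΣK]·(ρV²/2) = [0.03948·73.4/0.0452 + 8.08]·(902·10.58²/2) = [64.11 + 8.08]·5.046e+04 = 3.642e+06 Pa.
Head loss h_f = ΔP/(ρg) = 3.642e+06/(902·9.81) = 412 m.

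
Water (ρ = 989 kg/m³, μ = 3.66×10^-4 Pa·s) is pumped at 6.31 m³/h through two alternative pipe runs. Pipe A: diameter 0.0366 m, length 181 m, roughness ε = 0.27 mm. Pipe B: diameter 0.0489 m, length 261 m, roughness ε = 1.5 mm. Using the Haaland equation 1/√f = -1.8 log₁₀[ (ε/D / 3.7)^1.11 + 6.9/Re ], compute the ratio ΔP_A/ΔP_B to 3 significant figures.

Pipe A: V = Q/A = 0.001753/0.001052 = 1.666 m/s; Re = 1.648e+05; ε/D = 0.00738; Haaland → f = 0.03476; ΔP_A = f(L/D)(ρV²/2) = 2.36e+05 Pa.
Pipe B: V = Q/A = 0.001753/0.001878 = 0.9333 m/s; Re = 1.233e+05; ε/D = 0.0307; Haaland → f = 0.05807; ΔP_B = f(L/D)(ρV²/2) = 1.335e+05 Pa.
ΔP_A/ΔP_B = 2.36e+05/1.335e+05 = 1.77.

ΔP_A/ΔP_B ≈ 1.77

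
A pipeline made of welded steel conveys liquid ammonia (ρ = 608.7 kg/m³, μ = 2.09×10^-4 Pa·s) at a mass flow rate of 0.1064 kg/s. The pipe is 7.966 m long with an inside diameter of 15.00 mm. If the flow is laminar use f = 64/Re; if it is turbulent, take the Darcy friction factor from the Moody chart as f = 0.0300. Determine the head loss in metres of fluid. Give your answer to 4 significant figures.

h_f ≈ 0.7945 m

A = πD²/4 = π(0.015)²/4 = 0.0001767 m²; mean velocity V = ṁ/(ρA) = 0.1064/(608.7 · 0.0001767) = 0.9892 m/s.
Reynolds number Re = ρVD/μ = 608.7 · 0.9892 · 0.015 / 0.000209 = 4.321e+04.
Re > 4000 → turbulent; use the Moody-chart value f = 0.0300.
Darcy-Weisbach: ΔP = f(L/D)(ρV²/2) = 0.03·(7.966/0.015)·(608.7·0.9892²/2) = 0.03·531.1·297.8 = 4744 Pa.
Head loss h_f = ΔP/(ρg) = 4744/(608.7·9.81) = 0.7945 m.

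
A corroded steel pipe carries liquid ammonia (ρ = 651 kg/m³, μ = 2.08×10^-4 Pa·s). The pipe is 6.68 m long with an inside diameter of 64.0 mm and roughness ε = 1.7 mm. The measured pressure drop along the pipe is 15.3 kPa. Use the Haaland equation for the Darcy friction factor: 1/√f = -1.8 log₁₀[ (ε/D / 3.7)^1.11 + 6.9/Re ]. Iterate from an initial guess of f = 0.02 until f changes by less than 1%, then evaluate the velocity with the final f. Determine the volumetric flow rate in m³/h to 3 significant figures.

Rearranging Darcy-Weisbach: V = √(2·ΔP·D/(f·L·ρ)). With ε/D = 0.0017/0.064 = 0.0266, iterate starting from f = 0.02:
  f = 0.02 → V = √(2·1.53e+04·0.064/(0.02·6.68·651)) = 4.745 m/s; Re = ρVD/μ = 9.505e+05; f → 0.05453
  f = 0.05453 → V = 2.874 m/s; Re = 5.756e+05; f → 0.05456
Converged (Δf/f < 1%). With the final f = 0.05456: V = √(2·1.53e+04·0.064/(0.05456·6.68·651)) = 2.873 m/s.
Q = V·A = 2.873·(π/4·0.064²) = 0.009243 m³/s = 33.3 m³/h.

Q ≈ 33.3 m³/h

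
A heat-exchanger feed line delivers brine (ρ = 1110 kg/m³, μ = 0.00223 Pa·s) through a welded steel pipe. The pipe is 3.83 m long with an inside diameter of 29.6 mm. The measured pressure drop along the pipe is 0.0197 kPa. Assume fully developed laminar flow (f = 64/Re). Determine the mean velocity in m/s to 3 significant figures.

For laminar flow, f = 64/Re with Re = ρVD/μ, so Darcy-Weisbach reduces to ΔP = 32μLV/D². Solving for V: V = ΔP·D²/(32μL) = 19.7·(0.0296)²/(32·0.00223·3.83) = 0.06315 m/s.
Check: Re = ρVD/μ = 1110·0.06315·0.0296/0.00223 = 930.5 < 2300, so the laminar assumption holds.

V ≈ 0.0632 m/s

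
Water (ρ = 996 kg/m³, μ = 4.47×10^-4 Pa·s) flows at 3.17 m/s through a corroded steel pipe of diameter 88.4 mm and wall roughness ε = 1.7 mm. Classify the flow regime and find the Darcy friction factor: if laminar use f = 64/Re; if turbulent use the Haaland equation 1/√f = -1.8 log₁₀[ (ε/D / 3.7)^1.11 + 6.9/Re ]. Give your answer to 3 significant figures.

f ≈ 0.0481

Re = ρVD/μ = 996·3.17·0.0884/0.000447 = 6.244e+05.
Re > 4000 → turbulent. ε/D = 0.0017/0.0884 = 0.0192; Haaland: 1/√f = -1.8 log₁₀[0.00291 + 1.11e-05] = 4.561, so f = 0.04807.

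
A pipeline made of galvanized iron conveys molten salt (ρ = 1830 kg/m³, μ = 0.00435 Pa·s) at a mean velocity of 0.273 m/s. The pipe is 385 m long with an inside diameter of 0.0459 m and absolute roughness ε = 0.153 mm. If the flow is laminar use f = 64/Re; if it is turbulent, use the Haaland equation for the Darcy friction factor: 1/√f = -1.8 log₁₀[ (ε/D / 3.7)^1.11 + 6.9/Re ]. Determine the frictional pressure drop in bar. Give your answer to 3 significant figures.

Reynolds number Re = ρVD/μ = 1830 · 0.273 · 0.0459 / 0.00435 = 5272.
Re > 4000 → turbulent. Relative roughness ε/D = 0.000153/0.0459 = 0.00333. Haaland: 1/√f = -1.8 log₁₀[(0.00333/3.7)^1.11 + 6.9/5272] = -1.8 log₁₀[0.000417 + 0.00131] = 4.974, so f = 0.04043.
Darcy-Weisbach: ΔP = f(L/D)(ρV²/2) = 0.04043·(385/0.0459)·(1830·0.273²/2) = 0.04043·8388·68.19 = 2.312e+04 Pa.
ΔP = 2.312e+04 Pa = 0.231 bar.

ΔP ≈ 0.231 bar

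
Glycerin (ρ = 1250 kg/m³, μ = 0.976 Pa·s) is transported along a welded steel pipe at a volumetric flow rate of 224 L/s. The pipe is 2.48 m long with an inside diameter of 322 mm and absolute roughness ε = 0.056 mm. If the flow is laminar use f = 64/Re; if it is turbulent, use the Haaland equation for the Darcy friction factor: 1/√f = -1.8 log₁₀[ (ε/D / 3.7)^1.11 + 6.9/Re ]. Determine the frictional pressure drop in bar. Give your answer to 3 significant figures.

Q = 224 L/s = 224/1000 = 0.224 m³/s.
Cross-sectional area A = πD²/4 = π(0.322)²/4 = 0.08143 m²; mean velocity V = Q/A = 0.224/0.08143 = 2.751 m/s.
Reynolds number Re = ρVD/μ = 1250 · 2.751 · 0.322 / 0.976 = 1134.
Re < 2300 → laminar flow, so f = 64/Re = 64/1134 = 0.05642 (the turbulent correlation is not needed).
Darcy-Weisbach: ΔP = f(L/D)(ρV²/2) = 0.05642·(2.48/0.322)·(1250·2.751²/2) = 0.05642·7.702·4729 = 2055 Pa.
ΔP = 2055 Pa = 0.0205 bar.

ΔP ≈ 0.0205 bar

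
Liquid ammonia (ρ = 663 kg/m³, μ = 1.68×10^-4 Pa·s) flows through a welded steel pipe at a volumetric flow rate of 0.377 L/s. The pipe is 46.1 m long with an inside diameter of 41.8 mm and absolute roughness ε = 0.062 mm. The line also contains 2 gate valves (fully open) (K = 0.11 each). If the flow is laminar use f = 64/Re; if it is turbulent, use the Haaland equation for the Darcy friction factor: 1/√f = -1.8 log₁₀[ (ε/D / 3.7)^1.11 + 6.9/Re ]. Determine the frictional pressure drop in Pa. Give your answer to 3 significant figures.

Q = 0.377 L/s = 0.377/1000 = 0.000377 m³/s.
Cross-sectional area A = πD²/4 = π(0.0418)²/4 = 0.001372 m²; mean velocity V = Q/A = 0.000377/0.001372 = 0.2747 m/s.
Reynolds number Re = ρVD/μ = 663 · 0.2747 · 0.0418 / 0.000168 = 4.532e+04.
Re > 4000 → turbulent. Relative roughness ε/D = 6.2e-05/0.0418 = 0.00148. Haaland: 1/√f = -1.8 log₁₀[(0.00148/3.7)^1.11 + 6.9/4.532e+04] = -1.8 log₁₀[0.00017 + 0.000152] = 6.286, so f = 0.02531.
Total minor-loss coefficient ΣK = 2·0.11 = 0.22.
ΔP = [f·L/D + ΣK]·(ρV²/2) = [0.02531·46.1/0.0418 + 0.22]·(663·0.2747²/2) = [27.91 + 0.22]·25.02 = 703.8 Pa.

ΔP ≈ 704 Pa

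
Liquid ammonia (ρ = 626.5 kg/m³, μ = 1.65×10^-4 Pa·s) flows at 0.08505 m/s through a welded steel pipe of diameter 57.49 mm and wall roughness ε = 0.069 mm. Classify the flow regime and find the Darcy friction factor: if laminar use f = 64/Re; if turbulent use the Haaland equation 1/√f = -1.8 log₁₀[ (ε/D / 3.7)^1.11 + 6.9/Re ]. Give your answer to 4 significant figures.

Re = ρVD/μ = 626.5·0.08505·0.05749/0.000165 = 1.857e+04.
Re > 4000 → turbulent. ε/D = 6.9e-05/0.05749 = 0.0012; Haaland: 1/√f = -1.8 log₁₀[0.000134 + 0.000372] = 5.933, so f = 0.02841.

f ≈ 0.02841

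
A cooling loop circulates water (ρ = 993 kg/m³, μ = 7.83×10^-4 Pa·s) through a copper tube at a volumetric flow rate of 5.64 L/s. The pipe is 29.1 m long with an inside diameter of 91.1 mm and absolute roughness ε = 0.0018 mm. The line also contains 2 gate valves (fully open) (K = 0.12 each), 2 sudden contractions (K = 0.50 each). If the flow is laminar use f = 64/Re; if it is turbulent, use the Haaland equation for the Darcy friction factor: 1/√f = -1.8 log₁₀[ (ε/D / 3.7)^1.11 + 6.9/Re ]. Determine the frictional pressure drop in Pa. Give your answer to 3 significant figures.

Q = 5.64 L/s = 5.64/1000 = 0.00564 m³/s.
Cross-sectional area A = πD²/4 = π(0.0911)²/4 = 0.006518 m²; mean velocity V = Q/A = 0.00564/0.006518 = 0.8653 m/s.
Reynolds number Re = ρVD/μ = 993 · 0.8653 · 0.0911 / 0.000783 = 9.997e+04.
Re > 4000 → turbulent. Relative roughness ε/D = 1.8e-06/0.0911 = 1.98e-05. Haaland: 1/√f = -1.8 log₁₀[(1.98e-05/3.7)^1.11 + 6.9/9.997e+04] = -1.8 log₁₀[1.4e-06 + 6.9e-05] = 7.474, so f = 0.0179.
Total minor-loss coefficient ΣK = 2·0.12 + 2·0.5 = 1.24.
ΔP = [f·L/D + ΣK]·(ρV²/2) = [0.0179·29.1/0.0911 + 1.24]·(993·0.8653²/2) = [5.718 + 1.24]·371.7 = 2587 Pa.

ΔP ≈ 2590 Pa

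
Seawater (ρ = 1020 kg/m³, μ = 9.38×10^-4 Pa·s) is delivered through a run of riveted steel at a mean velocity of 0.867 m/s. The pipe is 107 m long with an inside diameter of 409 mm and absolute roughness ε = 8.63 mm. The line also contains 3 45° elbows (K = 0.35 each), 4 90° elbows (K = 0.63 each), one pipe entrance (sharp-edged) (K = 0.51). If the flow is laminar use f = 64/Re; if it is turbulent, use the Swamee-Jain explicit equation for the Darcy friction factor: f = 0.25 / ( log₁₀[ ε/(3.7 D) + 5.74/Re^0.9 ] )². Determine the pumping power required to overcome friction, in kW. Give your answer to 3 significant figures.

P ≈ 0.747 kW

Reynolds number Re = ρVD/μ = 1020 · 0.867 · 0.409 / 0.000938 = 3.856e+05.
Re > 4000 → turbulent. Relative roughness ε/D = 0.00863/0.409 = 0.0211. Swamee-Jain: f = 0.25/(log₁₀[0.0211/3.7 + 5.74/3.856e+05^0.9])² = 0.25/(log₁₀[0.0057 + 5.39e-05])² = 0.25/(-2.24)² = 0.04983.
Total minor-loss coefficient ΣK = 3·0.35 + 4·0.63 + 1·0.51 = 4.08.
ΔP = [f·L/D + ΣK]·(ρV²/2) = [0.04983·107/0.409 + 4.08]·(1020·0.867²/2) = [13.04 + 4.08]·383.4 = 6562 Pa.
Q = V·A = 0.867·0.1314 = 0.1139 m³/s.
Pumping power P = QΔP = 0.1139·6562 = 747.5 W = 0.747 kW.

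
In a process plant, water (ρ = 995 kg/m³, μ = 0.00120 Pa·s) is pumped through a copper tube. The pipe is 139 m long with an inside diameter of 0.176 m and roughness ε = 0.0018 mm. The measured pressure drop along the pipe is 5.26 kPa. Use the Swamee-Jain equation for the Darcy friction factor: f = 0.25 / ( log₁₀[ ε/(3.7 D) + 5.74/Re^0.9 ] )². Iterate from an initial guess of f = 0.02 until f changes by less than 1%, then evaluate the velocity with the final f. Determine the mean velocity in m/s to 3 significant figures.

Rearranging Darcy-Weisbach: V = √(2·ΔP·D/(f·L·ρ)). With ε/D = 1.8e-06/0.176 = 1.02e-05, iterate starting from f = 0.02:
  f = 0.02 → V = √(2·5260·0.176/(0.02·139·995)) = 0.8181 m/s; Re = ρVD/μ = 1.194e+05; f → 0.01729
  f = 0.01729 → V = 0.88 m/s; Re = 1.284e+05; f → 0.01704
  f = 0.01704 → V = 0.8864 m/s; Re = 1.294e+05; f → 0.01701
Converged (Δf/f < 1%). With the final f = 0.01701: V = √(2·5260·0.176/(0.01701·139·995)) = 0.8871 m/s.

V ≈ 0.887 m/s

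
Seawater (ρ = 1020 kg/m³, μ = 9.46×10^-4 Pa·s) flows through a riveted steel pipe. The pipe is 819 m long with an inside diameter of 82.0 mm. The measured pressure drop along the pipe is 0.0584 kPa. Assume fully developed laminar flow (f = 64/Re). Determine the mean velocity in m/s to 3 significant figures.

V ≈ 0.0158 m/s

For laminar flow, f = 64/Re with Re = ρVD/μ, so Darcy-Weisbach reduces to ΔP = 32μLV/D². Solving for V: V = ΔP·D²/(32μL) = 58.4·(0.082)²/(32·0.000946·819) = 0.01584 m/s.
Check: Re = ρVD/μ = 1020·0.01584·0.082/0.000946 = 1400 < 2300, so the laminar assumption holds.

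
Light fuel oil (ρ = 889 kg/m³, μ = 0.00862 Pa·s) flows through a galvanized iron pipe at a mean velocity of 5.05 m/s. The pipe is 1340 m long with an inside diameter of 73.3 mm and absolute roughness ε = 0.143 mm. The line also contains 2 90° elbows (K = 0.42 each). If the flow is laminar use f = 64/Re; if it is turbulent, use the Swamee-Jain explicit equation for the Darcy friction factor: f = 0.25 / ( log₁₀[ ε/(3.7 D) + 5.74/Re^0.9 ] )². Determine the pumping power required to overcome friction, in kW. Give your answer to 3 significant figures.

P ≈ 121 kW

Reynolds number Re = ρVD/μ = 889 · 5.05 · 0.0733 / 0.00862 = 3.818e+04.
Re > 4000 → turbulent. Relative roughness ε/D = 0.000143/0.0733 = 0.00195. Swamee-Jain: f = 0.25/(log₁₀[0.00195/3.7 + 5.74/3.818e+04^0.9])² = 0.25/(log₁₀[0.000527 + 0.000432])² = 0.25/(-3.018)² = 0.02744.
Total minor-loss coefficient ΣK = 2·0.42 = 0.84.
ΔP = [f·L/D + ΣK]·(ρV²/2) = [0.02744·1340/0.0733 + 0.84]·(889·5.05²/2) = [501.7 + 0.84]·1.134e+04 = 5.697e+06 Pa.
Q = V·A = 5.05·0.00422 = 0.02131 m³/s.
Pumping power P = QΔP = 0.02131·5.697e+06 = 121400 W = 121 kW.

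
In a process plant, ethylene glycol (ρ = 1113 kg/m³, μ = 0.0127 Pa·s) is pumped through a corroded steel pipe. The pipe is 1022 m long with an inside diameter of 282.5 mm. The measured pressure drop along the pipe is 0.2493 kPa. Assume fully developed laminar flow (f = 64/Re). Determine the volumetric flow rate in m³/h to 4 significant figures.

Q ≈ 10.81 m³/h

For laminar flow, f = 64/Re with Re = ρVD/μ, so Darcy-Weisbach reduces to ΔP = 32μLV/D². Solving for V: V = ΔP·D²/(32μL) = 249.3·(0.2825)²/(32·0.0127·1022) = 0.0479 m/s.
Check: Re = ρVD/μ = 1113·0.0479·0.2825/0.0127 = 1186 < 2300, so the laminar assumption holds.
Q = V·A = 0.0479·(π/4·0.2825²) = 0.003002 m³/s = 10.81 m³/h.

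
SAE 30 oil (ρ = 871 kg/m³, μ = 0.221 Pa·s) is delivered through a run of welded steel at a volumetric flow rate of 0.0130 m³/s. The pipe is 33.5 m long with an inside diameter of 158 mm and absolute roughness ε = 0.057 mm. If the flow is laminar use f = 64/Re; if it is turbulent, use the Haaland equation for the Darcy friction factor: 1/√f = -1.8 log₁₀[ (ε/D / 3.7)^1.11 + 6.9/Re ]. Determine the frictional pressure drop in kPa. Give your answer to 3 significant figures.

ΔP ≈ 6.29 kPa

Cross-sectional area A = πD²/4 = π(0.158)²/4 = 0.01961 m²; mean velocity V = Q/A = 0.013/0.01961 = 0.663 m/s.
Reynolds number Re = ρVD/μ = 871 · 0.663 · 0.158 / 0.221 = 412.9.
Re < 2300 → laminar flow, so f = 64/Re = 64/412.9 = 0.155 (the turbulent correlation is not needed).
Darcy-Weisbach: ΔP = f(L/D)(ρV²/2) = 0.155·(33.5/0.158)·(871·0.663²/2) = 0.155·212·191.5 = 6292 Pa.
ΔP = 6292 Pa = 6.29 kPa.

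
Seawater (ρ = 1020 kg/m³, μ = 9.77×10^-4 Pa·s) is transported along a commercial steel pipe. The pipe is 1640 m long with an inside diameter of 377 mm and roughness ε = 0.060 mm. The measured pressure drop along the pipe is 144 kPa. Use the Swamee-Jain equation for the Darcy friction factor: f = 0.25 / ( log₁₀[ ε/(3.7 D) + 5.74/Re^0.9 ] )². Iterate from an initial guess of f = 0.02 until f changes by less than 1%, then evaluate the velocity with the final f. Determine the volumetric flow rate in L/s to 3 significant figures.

Rearranging Darcy-Weisbach: V = √(2·ΔP·D/(f·L·ρ)). With ε/D = 6e-05/0.377 = 0.000159, iterate starting from f = 0.02:
  f = 0.02 → V = √(2·1.44e+05·0.377/(0.02·1640·1020)) = 1.801 m/s; Re = ρVD/μ = 7.091e+05; f → 0.01466
  f = 0.01466 → V = 2.104 m/s; Re = 8.282e+05; f → 0.01449
  f = 0.01449 → V = 2.117 m/s; Re = 8.332e+05; f → 0.01448
Converged (Δf/f < 1%). With the final f = 0.01448: V = √(2·1.44e+05·0.377/(0.01448·1640·1020)) = 2.117 m/s.
Q = V·A = 2.117·(π/4·0.377²) = 0.2363 m³/s = 236 L/s.

Q ≈ 236 L/s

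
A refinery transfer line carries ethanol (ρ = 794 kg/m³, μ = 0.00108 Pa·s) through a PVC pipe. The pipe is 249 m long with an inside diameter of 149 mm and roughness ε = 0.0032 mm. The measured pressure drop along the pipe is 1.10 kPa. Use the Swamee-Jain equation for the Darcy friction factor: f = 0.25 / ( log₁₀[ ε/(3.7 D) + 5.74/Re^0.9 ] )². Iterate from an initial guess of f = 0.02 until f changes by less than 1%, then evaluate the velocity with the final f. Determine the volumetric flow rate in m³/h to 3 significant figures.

Rearranging Darcy-Weisbach: V = √(2·ΔP·D/(f·L·ρ)). With ε/D = 3.2e-06/0.149 = 2.15e-05, iterate starting from f = 0.02:
  f = 0.02 → V = √(2·1100·0.149/(0.02·249·794)) = 0.2879 m/s; Re = ρVD/μ = 3.154e+04; f → 0.02316
  f = 0.02316 → V = 0.2675 m/s; Re = 2.931e+04; f → 0.02357
  f = 0.02357 → V = 0.2652 m/s; Re = 2.905e+04; f → 0.02362
Converged (Δf/f < 1%). With the final f = 0.02362: V = √(2·1100·0.149/(0.02362·249·794)) = 0.265 m/s.
Q = V·A = 0.265·(π/4·0.149²) = 0.00462 m³/s = 16.6 m³/h.

Q ≈ 16.6 m³/h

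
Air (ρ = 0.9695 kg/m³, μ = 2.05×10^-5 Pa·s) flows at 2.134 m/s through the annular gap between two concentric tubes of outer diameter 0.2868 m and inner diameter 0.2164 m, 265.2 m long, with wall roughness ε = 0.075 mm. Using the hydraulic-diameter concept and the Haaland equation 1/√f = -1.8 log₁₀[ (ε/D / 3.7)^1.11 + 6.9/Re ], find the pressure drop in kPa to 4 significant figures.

ΔP ≈ 0.2923 kPa

Hydraulic diameter D_h = 4A/P = D_o - D_i = 0.2868 - 0.2164 = 0.0704 m.
Re = ρVD_h/μ = 0.9695·2.134·0.0704/2.05e-05 = 7105.
ε/D_h = 7.5e-05/0.0704 = 0.00107; Haaland gives 1/√f = -1.8 log₁₀[0.000117+0.000971] = 5.334, so f = 0.03515.
ΔP = f(L/D_h)(ρV²/2) = 0.03515·265.2/0.0704·2.208 = 292.3 Pa.
ΔP = 0.2923 kPa.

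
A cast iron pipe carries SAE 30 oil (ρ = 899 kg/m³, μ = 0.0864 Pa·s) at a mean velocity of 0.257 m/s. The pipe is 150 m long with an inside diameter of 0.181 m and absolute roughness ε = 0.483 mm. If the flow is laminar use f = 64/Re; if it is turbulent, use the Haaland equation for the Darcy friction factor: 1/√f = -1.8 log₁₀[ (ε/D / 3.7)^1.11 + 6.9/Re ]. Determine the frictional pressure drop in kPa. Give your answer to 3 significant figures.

Reynolds number Re = ρVD/μ = 899 · 0.257 · 0.181 / 0.0864 = 484.
Re < 2300 → laminar flow, so f = 64/Re = 64/484 = 0.1322 (the turbulent correlation is not needed).
Darcy-Weisbach: ΔP = f(L/D)(ρV²/2) = 0.1322·(150/0.181)·(899·0.257²/2) = 0.1322·828.7·29.69 = 3253 Pa.
ΔP = 3253 Pa = 3.25 kPa.

ΔP ≈ 3.25 kPa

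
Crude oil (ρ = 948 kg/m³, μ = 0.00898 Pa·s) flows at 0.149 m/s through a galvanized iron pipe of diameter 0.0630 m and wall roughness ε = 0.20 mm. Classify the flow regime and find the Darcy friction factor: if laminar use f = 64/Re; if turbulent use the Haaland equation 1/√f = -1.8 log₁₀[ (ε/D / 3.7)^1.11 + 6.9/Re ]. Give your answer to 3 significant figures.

f ≈ 0.0646

Re = ρVD/μ = 948·0.149·0.063/0.00898 = 991.
Re < 2300 → laminar, so f = 64/Re = 0.06458 (roughness is irrelevant in laminar flow).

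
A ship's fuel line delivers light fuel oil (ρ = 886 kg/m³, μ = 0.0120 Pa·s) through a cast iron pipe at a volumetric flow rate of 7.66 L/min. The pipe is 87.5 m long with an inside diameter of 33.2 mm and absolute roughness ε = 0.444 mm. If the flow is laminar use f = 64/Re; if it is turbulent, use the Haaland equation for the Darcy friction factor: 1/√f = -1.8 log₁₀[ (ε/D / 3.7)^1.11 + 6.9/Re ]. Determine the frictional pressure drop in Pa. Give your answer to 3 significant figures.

ΔP ≈ 4500 Pa

Q = 7.66 L/min = 7.66/60000 = 0.0001277 m³/s.
Cross-sectional area A = πD²/4 = π(0.0332)²/4 = 0.0008657 m²; mean velocity V = Q/A = 0.0001277/0.0008657 = 0.1475 m/s.
Reynolds number Re = ρVD/μ = 886 · 0.1475 · 0.0332 / 0.012 = 361.5.
Re < 2300 → laminar flow, so f = 64/Re = 64/361.5 = 0.177 (the turbulent correlation is not needed).
Darcy-Weisbach: ΔP = f(L/D)(ρV²/2) = 0.177·(87.5/0.0332)·(886·0.1475²/2) = 0.177·2636·9.634 = 4495 Pa.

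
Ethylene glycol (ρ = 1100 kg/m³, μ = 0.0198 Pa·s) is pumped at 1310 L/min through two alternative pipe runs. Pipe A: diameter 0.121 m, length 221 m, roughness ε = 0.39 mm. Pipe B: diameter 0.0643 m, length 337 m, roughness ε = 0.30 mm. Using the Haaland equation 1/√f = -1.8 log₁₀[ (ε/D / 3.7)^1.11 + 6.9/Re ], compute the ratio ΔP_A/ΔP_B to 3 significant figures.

ΔP_A/ΔP_B ≈ 0.0282

Pipe A: V = Q/A = 0.02183/0.0115 = 1.899 m/s; Re = 1.276e+04; ε/D = 0.00322; Haaland → f = 0.03371; ΔP_A = f(L/D)(ρV²/2) = 1.221e+05 Pa.
Pipe B: V = Q/A = 0.02183/0.003247 = 6.724 m/s; Re = 2.402e+04; ε/D = 0.00467; Haaland → f = 0.03319; ΔP_B = f(L/D)(ρV²/2) = 4.325e+06 Pa.
ΔP_A/ΔP_B = 1.221e+05/4.325e+06 = 0.0282.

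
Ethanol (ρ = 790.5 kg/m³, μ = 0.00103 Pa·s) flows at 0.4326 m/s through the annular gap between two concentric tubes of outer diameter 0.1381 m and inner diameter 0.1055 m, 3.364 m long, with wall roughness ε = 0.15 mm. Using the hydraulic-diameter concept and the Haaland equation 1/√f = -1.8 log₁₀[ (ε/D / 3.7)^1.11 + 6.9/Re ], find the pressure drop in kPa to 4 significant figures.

ΔP ≈ 0.2784 kPa

Hydraulic diameter D_h = 4A/P = D_o - D_i = 0.1381 - 0.1055 = 0.0326 m.
Re = ρVD_h/μ = 790.5·0.4326·0.0326/0.00103 = 1.082e+04.
ε/D_h = 0.00015/0.0326 = 0.0046; Haaland gives 1/√f = -1.8 log₁₀[0.000596+0.000638] = 5.236, so f = 0.03647.
ΔP = f(L/D_h)(ρV²/2) = 0.03647·3.364/0.0326·73.97 = 278.4 Pa.
ΔP = 0.2784 kPa.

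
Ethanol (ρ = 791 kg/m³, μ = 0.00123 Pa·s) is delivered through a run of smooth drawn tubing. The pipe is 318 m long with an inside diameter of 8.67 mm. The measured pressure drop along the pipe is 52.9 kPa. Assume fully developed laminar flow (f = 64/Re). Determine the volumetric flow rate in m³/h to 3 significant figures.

Q ≈ 0.0675 m³/h

For laminar flow, f = 64/Re with Re = ρVD/μ, so Darcy-Weisbach reduces to ΔP = 32μLV/D². Solving for V: V = ΔP·D²/(32μL) = 5.29e+04·(0.00867)²/(32·0.00123·318) = 0.3177 m/s.
Check: Re = ρVD/μ = 791·0.3177·0.00867/0.00123 = 1771 < 2300, so the laminar assumption holds.
Q = V·A = 0.3177·(π/4·0.00867²) = 1.876e-05 m³/s = 0.0675 m³/h.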